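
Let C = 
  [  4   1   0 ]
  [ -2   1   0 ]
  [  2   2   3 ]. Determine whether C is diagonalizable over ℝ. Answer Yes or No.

Characteristic polynomial: p(λ) = λ^3 - 8λ^2 + 21λ - 18 = (λ - 3)^2(λ - 2).
λ = 3 has algebraic multiplicity 2; rank(C − 3I) = 1, so geometric multiplicity = 2.
Every eigenvalue has geometric = algebraic multiplicity, so C is diagonalizable.

Yes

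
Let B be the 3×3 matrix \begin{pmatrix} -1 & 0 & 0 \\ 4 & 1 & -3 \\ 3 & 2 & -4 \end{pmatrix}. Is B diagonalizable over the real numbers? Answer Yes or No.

Characteristic polynomial: p(μ) = μ^3 + 4μ^2 + 5μ + 2 = (μ + 1)^2(μ + 2).
μ = -1 has algebraic multiplicity 2; rank(B + 1I) = 2, so geometric multiplicity = 1.
Geometric multiplicity < algebraic multiplicity, so B is not diagonalizable.

No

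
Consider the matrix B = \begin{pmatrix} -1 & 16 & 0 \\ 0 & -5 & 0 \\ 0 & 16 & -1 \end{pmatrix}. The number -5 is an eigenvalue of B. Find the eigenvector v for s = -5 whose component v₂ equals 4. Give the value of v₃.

B + 5I = [[4, 16, 0], [0, 0, 0], [0, 16, 4]].
Solving (B + 5I)v = 0 gives the eigenspace spanned by (-16, 4, -16).
With v₂ = 4, v = (-16, 4, -16), so v₃ = -16.

-16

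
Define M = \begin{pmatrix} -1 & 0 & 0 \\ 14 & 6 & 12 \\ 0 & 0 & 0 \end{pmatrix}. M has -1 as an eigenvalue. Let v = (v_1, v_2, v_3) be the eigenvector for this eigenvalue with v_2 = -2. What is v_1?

M + 1I = [[0, 0, 0], [14, 7, 12], [0, 0, 1]].
Solving (M + 1I)v = 0 gives the eigenspace spanned by (1, -2, 0).
With v_2 = -2, v = (1, -2, 0), so v_1 = 1.

1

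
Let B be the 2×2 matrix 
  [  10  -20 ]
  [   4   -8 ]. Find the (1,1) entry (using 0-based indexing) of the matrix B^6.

-256

Characteristic polynomial: s^2 - 2s = s(s - 2), so the eigenvalues are 0, 2.
s=2: eigenvector (5, 2).
s=0: eigenvector (2, 1).
P = [[5, 2], [2, 1]], D = diag(2, 0), P⁻¹ = [[1, -2], [-2, 5]].
B⁶ = P·diag(64, 0)·P⁻¹ = [[320, -640], [128, -256]].
The requested entry is -256.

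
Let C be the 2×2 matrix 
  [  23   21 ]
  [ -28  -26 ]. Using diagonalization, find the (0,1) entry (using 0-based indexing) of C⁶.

Characteristic polynomial: μ^2 + 3μ - 10 = (μ - 2)(μ + 5), so the eigenvalues are -5, 2.
μ=2: eigenvector (1, -1).
μ=-5: eigenvector (-3, 4).
P = [[1, -3], [-1, 4]], D = diag(2, -5), P⁻¹ = [[4, 3], [1, 1]].
C⁶ = P·diag(64, 15625)·P⁻¹ = [[-46619, -46683], [62244, 62308]].
The requested entry is -46683.

-46683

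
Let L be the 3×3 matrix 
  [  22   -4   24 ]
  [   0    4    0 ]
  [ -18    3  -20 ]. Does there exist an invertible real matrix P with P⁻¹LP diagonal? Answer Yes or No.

Characteristic polynomial: p(λ) = λ^3 - 6λ^2 + 32 = (λ - 4)^2(λ + 2).
λ = 4 has algebraic multiplicity 2; rank(L − 4I) = 2, so geometric multiplicity = 1.
Geometric multiplicity < algebraic multiplicity, so L is not diagonalizable.

No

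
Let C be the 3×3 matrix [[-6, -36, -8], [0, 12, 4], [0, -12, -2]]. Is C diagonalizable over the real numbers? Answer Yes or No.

Yes

Characteristic polynomial: p(s) = s^3 - 4s^2 - 36s + 144 = (s - 6)(s - 4)(s + 6).
All 3 eigenvalues are distinct, so C is diagonalizable.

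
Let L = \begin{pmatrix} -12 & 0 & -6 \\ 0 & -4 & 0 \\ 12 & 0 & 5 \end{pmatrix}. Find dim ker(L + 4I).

2

L + 4I = [[-8, 0, -6], [0, 0, 0], [12, 0, 9]].
This matrix has rank 1, so its null space has dimension 3 − 1 = 2.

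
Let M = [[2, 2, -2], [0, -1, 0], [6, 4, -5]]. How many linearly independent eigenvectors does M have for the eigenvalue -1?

2

M + 1I = [[3, 2, -2], [0, 0, 0], [6, 4, -4]].
This matrix has rank 1, so its null space has dimension 3 − 1 = 2.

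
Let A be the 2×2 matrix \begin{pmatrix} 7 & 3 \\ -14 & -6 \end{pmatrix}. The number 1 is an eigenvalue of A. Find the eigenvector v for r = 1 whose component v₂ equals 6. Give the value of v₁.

A − 1I = [[6, 3], [-14, -7]].
Solving (A − 1I)v = 0 gives the eigenspace spanned by (-3, 6).
With v₂ = 6, v = (-3, 6), so v₁ = -3.

-3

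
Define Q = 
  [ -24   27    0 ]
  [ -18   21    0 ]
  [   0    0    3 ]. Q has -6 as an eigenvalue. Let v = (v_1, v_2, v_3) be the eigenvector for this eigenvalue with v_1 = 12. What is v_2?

8

Q + 6I = [[-18, 27, 0], [-18, 27, 0], [0, 0, 9]].
Solving (Q + 6I)v = 0 gives the eigenspace spanned by (12, 8, 0).
With v_1 = 12, v = (12, 8, 0), so v_2 = 8.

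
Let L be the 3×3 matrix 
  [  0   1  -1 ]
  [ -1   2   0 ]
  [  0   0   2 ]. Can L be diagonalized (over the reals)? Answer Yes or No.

Characteristic polynomial: p(λ) = λ^3 - 4λ^2 + 5λ - 2 = (λ - 2)(λ - 1)^2.
λ = 1 has algebraic multiplicity 2; rank(L − 1I) = 2, so geometric multiplicity = 1.
Geometric multiplicity < algebraic multiplicity, so L is not diagonalizable.

No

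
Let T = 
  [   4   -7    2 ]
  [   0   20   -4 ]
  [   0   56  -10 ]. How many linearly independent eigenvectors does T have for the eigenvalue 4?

1

T − 4I = [[0, -7, 2], [0, 16, -4], [0, 56, -14]].
This matrix has rank 2, so its null space has dimension 3 − 2 = 1.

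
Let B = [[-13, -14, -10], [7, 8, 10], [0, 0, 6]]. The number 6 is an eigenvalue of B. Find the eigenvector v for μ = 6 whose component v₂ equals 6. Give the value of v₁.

B − 6I = [[-19, -14, -10], [7, 2, 10], [0, 0, 0]].
Solving (B − 6I)v = 0 gives the eigenspace spanned by (-6, 6, 3).
With v₂ = 6, v = (-6, 6, 3), so v₁ = -6.

-6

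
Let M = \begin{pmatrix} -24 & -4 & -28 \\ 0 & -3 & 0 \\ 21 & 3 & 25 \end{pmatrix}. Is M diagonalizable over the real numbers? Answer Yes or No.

No

Characteristic polynomial: p(t) = t^3 + 2t^2 - 15t - 36 = (t - 4)(t + 3)^2.
t = -3 has algebraic multiplicity 2; rank(M + 3I) = 2, so geometric multiplicity = 1.
Geometric multiplicity < algebraic multiplicity, so M is not diagonalizable.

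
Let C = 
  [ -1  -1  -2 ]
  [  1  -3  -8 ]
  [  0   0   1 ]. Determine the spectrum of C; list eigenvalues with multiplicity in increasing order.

Characteristic polynomial: p(t) = t^3 + 3t^2 - 4 = (t - 1)(t + 2)^2.
Roots (with multiplicity): -2, -2, 1.

-2, -2, 1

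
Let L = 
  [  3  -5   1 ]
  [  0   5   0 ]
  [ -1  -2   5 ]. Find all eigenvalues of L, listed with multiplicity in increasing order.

Characteristic polynomial: p(r) = r^3 - 13r^2 + 56r - 80 = (r - 5)(r - 4)^2.
Roots (with multiplicity): 4, 4, 5.

4, 4, 5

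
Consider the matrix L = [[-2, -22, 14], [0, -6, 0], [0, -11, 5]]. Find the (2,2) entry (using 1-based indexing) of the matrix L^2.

Characteristic polynomial: t^3 + 3t^2 - 28t - 60 = (t - 5)(t + 2)(t + 6), so the eigenvalues are -6, -2, 5.
t=-2: eigenvector (1, 0, 0).
t=5: eigenvector (2, 0, 1).
t=-6: eigenvector (2, 1, 1).
P = [[1, 2, 2], [0, 0, 1], [0, 1, 1]], D = diag(-2, 5, -6), P⁻¹ = [[1, 0, -2], [0, -1, 1], [0, 1, 0]].
L² = P·diag(4, 25, 36)·P⁻¹ = [[4, 22, 42], [0, 36, 0], [0, 11, 25]].
The requested entry is 36.

36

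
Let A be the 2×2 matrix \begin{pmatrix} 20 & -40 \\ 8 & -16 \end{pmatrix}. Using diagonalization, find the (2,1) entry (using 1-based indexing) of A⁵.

2048

Characteristic polynomial: λ^2 - 4λ = λ(λ - 4), so the eigenvalues are 0, 4.
λ=4: eigenvector (5, 2).
λ=0: eigenvector (2, 1).
P = [[5, 2], [2, 1]], D = diag(4, 0), P⁻¹ = [[1, -2], [-2, 5]].
A⁵ = P·diag(1024, 0)·P⁻¹ = [[5120, -10240], [2048, -4096]].
The requested entry is 2048.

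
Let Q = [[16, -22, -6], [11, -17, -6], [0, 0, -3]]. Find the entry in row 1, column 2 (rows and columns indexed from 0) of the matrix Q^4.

2430

Characteristic polynomial: r^3 + 4r^2 - 27r - 90 = (r - 5)(r + 3)(r + 6), so the eigenvalues are -6, -3, 5.
r=-6: eigenvector (1, 1, 0).
r=5: eigenvector (-2, -1, 0).
r=-3: eigenvector (-2, -2, 1).
P = [[1, -2, -2], [1, -1, -2], [0, 0, 1]], D = diag(-6, 5, -3), P⁻¹ = [[-1, 2, 2], [-1, 1, 0], [0, 0, 1]].
Q⁴ = P·diag(1296, 625, 81)·P⁻¹ = [[-46, 1342, 2430], [-671, 1967, 2430], [0, 0, 81]].
The requested entry is 2430.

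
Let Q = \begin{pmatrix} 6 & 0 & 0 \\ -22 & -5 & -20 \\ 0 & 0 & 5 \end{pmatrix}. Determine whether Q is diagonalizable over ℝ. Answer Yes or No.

Characteristic polynomial: p(μ) = μ^3 - 6μ^2 - 25μ + 150 = (μ - 6)(μ - 5)(μ + 5).
All 3 eigenvalues are distinct, so Q is diagonalizable.

Yes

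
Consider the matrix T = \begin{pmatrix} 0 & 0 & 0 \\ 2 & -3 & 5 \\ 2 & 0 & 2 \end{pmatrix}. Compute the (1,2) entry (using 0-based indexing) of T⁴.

-65

Characteristic polynomial: s^3 + s^2 - 6s = s(s - 2)(s + 3), so the eigenvalues are -3, 0, 2.
s=0: eigenvector (1, -1, -1).
s=-3: eigenvector (0, 1, 0).
s=2: eigenvector (0, 1, 1).
P = [[1, 0, 0], [-1, 1, 1], [-1, 0, 1]], D = diag(0, -3, 2), P⁻¹ = [[1, 0, 0], [0, 1, -1], [1, 0, 1]].
T⁴ = P·diag(0, 81, 16)·P⁻¹ = [[0, 0, 0], [16, 81, -65], [16, 0, 16]].
The requested entry is -65.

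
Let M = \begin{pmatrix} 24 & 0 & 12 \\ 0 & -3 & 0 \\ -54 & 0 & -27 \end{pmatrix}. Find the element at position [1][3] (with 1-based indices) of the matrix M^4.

-324

Characteristic polynomial: t^3 + 6t^2 + 9t = t(t + 3)^2, so the eigenvalues are -3, -3, 0.
t=0: eigenvector (1, 0, -2).
t=-3: eigenvector (0, 1, 0).
t=-3: eigenvector (-4, 0, 9).
P = [[1, 0, -4], [0, 1, 0], [-2, 0, 9]], D = diag(0, -3, -3), P⁻¹ = [[9, 0, 4], [0, 1, 0], [2, 0, 1]].
M⁴ = P·diag(0, 81, 81)·P⁻¹ = [[-648, 0, -324], [0, 81, 0], [1458, 0, 729]].
The requested entry is -324.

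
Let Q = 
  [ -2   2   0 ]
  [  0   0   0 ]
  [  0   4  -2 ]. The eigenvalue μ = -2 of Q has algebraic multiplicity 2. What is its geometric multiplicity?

2

Q + 2I = [[0, 2, 0], [0, 2, 0], [0, 4, 0]].
This matrix has rank 1, so its null space has dimension 3 − 1 = 2.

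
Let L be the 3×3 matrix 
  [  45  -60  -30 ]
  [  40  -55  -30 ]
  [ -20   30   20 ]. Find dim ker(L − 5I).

2

L − 5I = [[40, -60, -30], [40, -60, -30], [-20, 30, 15]].
This matrix has rank 1, so its null space has dimension 3 − 1 = 2.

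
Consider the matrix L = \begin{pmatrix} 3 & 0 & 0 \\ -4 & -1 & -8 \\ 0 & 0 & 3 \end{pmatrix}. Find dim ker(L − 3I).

2

L − 3I = [[0, 0, 0], [-4, -4, -8], [0, 0, 0]].
This matrix has rank 1, so its null space has dimension 3 − 1 = 2.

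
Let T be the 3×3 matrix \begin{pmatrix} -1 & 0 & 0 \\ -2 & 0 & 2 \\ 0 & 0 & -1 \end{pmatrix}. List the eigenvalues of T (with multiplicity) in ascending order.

Characteristic polynomial: p(λ) = λ^3 + 2λ^2 + λ = λ(λ + 1)^2.
Roots (with multiplicity): -1, -1, 0.

-1, -1, 0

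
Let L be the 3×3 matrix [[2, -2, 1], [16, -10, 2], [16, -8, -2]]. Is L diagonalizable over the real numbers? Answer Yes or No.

No

Characteristic polynomial: p(μ) = μ^3 + 10μ^2 + 28μ + 24 = (μ + 2)^2(μ + 6).
μ = -2 has algebraic multiplicity 2; rank(L + 2I) = 2, so geometric multiplicity = 1.
Geometric multiplicity < algebraic multiplicity, so L is not diagonalizable.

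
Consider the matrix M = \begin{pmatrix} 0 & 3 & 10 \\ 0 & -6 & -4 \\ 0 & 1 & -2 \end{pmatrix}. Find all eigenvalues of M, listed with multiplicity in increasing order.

Characteristic polynomial: p(s) = s^3 + 8s^2 + 16s = s(s + 4)^2.
Roots (with multiplicity): -4, -4, 0.

-4, -4, 0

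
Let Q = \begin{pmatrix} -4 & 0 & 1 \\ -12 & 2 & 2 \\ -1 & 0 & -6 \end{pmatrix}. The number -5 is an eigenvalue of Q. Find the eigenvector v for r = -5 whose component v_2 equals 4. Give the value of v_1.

Q + 5I = [[1, 0, 1], [-12, 7, 2], [-1, 0, -1]].
Solving (Q + 5I)v = 0 gives the eigenspace spanned by (2, 4, -2).
With v_2 = 4, v = (2, 4, -2), so v_1 = 2.

2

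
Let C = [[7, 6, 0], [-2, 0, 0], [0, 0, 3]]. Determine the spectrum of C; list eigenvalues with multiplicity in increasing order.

Characteristic polynomial: p(s) = s^3 - 10s^2 + 33s - 36 = (s - 4)(s - 3)^2.
Roots (with multiplicity): 3, 3, 4.

3, 3, 4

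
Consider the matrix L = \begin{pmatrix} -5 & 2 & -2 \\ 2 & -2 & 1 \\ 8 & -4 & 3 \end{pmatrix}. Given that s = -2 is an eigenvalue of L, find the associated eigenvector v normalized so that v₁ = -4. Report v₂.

2

L + 2I = [[-3, 2, -2], [2, 0, 1], [8, -4, 5]].
Solving (L + 2I)v = 0 gives the eigenspace spanned by (-4, 2, 8).
With v₁ = -4, v = (-4, 2, 8), so v₂ = 2.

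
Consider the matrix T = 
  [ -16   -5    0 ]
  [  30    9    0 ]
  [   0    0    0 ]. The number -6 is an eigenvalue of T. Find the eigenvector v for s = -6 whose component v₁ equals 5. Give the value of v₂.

T + 6I = [[-10, -5, 0], [30, 15, 0], [0, 0, 6]].
Solving (T + 6I)v = 0 gives the eigenspace spanned by (5, -10, 0).
With v₁ = 5, v = (5, -10, 0), so v₂ = -10.

-10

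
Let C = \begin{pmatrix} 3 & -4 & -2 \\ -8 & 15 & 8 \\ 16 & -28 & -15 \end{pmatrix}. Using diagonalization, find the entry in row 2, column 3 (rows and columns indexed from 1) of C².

Characteristic polynomial: t^3 - 3t^2 - t + 3 = (t - 3)(t - 1)(t + 1), so the eigenvalues are -1, 1, 3.
t=3: eigenvector (1, -2, 4).
t=-1: eigenvector (0, 1, -2).
t=1: eigenvector (1, 0, 1).
P = [[1, 0, 1], [-2, 1, 0], [4, -2, 1]], D = diag(3, -1, 1), P⁻¹ = [[1, -2, -1], [2, -3, -2], [0, 2, 1]].
C² = P·diag(9, 1, 1)·P⁻¹ = [[9, -16, -8], [-16, 33, 16], [32, -64, -31]].
The requested entry is 16.

16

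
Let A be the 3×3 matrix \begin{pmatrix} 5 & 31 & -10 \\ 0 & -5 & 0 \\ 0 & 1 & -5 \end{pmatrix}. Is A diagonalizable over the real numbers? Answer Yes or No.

No

Characteristic polynomial: p(λ) = λ^3 + 5λ^2 - 25λ - 125 = (λ - 5)(λ + 5)^2.
λ = -5 has algebraic multiplicity 2; rank(A + 5I) = 2, so geometric multiplicity = 1.
Geometric multiplicity < algebraic multiplicity, so A is not diagonalizable.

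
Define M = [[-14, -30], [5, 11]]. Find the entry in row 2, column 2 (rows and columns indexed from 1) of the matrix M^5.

Characteristic polynomial: r^2 + 3r - 4 = (r - 1)(r + 4), so the eigenvalues are -4, 1.
r=1: eigenvector (-2, 1).
r=-4: eigenvector (3, -1).
P = [[-2, 3], [1, -1]], D = diag(1, -4), P⁻¹ = [[1, 3], [1, 2]].
M⁵ = P·diag(1, -1024)·P⁻¹ = [[-3074, -6150], [1025, 2051]].
The requested entry is 2051.

2051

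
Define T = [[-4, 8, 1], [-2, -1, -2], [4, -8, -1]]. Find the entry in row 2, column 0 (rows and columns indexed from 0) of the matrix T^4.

-4

Characteristic polynomial: μ^3 + 6μ^2 + 5μ = μ(μ + 1)(μ + 5), so the eigenvalues are -5, -1, 0.
μ=-5: eigenvector (1, 0, -1).
μ=-1: eigenvector (2, 1, -2).
μ=0: eigenvector (-3, -2, 4).
P = [[1, 2, -3], [0, 1, -2], [-1, -2, 4]], D = diag(-5, -1, 0), P⁻¹ = [[0, -2, -1], [2, 1, 2], [1, 0, 1]].
T⁴ = P·diag(625, 1, 0)·P⁻¹ = [[4, -1248, -621], [2, 1, 2], [-4, 1248, 621]].
The requested entry is -4.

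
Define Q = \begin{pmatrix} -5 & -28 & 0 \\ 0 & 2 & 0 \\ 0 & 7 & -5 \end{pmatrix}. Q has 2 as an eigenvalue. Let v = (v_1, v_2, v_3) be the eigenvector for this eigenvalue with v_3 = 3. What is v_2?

3

Q − 2I = [[-7, -28, 0], [0, 0, 0], [0, 7, -7]].
Solving (Q − 2I)v = 0 gives the eigenspace spanned by (-12, 3, 3).
With v_3 = 3, v = (-12, 3, 3), so v_2 = 3.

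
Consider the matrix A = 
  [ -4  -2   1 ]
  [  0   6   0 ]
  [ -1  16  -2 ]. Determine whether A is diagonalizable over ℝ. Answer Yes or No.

No

Characteristic polynomial: p(s) = s^3 - 27s - 54 = (s - 6)(s + 3)^2.
s = -3 has algebraic multiplicity 2; rank(A + 3I) = 2, so geometric multiplicity = 1.
Geometric multiplicity < algebraic multiplicity, so A is not diagonalizable.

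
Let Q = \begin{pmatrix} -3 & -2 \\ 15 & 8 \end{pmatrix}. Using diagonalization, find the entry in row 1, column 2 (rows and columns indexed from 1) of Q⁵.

-422

Characteristic polynomial: λ^2 - 5λ + 6 = (λ - 3)(λ - 2), so the eigenvalues are 2, 3.
λ=3: eigenvector (1, -3).
λ=2: eigenvector (2, -5).
P = [[1, 2], [-3, -5]], D = diag(3, 2), P⁻¹ = [[-5, -2], [3, 1]].
Q⁵ = P·diag(243, 32)·P⁻¹ = [[-1023, -422], [3165, 1298]].
The requested entry is -422.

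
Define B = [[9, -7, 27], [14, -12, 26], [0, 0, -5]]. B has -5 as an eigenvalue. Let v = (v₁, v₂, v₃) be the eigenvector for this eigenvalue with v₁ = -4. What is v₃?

B + 5I = [[14, -7, 27], [14, -7, 26], [0, 0, 0]].
Solving (B + 5I)v = 0 gives the eigenspace spanned by (-4, -8, 0).
With v₁ = -4, v = (-4, -8, 0), so v₃ = 0.

0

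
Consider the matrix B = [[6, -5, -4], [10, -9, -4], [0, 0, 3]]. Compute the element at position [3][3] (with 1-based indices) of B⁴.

Characteristic polynomial: r^3 - 13r + 12 = (r - 3)(r - 1)(r + 4), so the eigenvalues are -4, 1, 3.
r=-4: eigenvector (1, 2, 0).
r=1: eigenvector (1, 1, 0).
r=3: eigenvector (-2, -2, 1).
P = [[1, 1, -2], [2, 1, -2], [0, 0, 1]], D = diag(-4, 1, 3), P⁻¹ = [[-1, 1, 0], [2, -1, 2], [0, 0, 1]].
B⁴ = P·diag(256, 1, 81)·P⁻¹ = [[-254, 255, -160], [-510, 511, -160], [0, 0, 81]].
The requested entry is 81.

81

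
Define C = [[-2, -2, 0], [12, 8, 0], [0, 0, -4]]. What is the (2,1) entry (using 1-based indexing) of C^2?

72

Characteristic polynomial: r^3 - 2r^2 - 16r + 32 = (r - 4)(r - 2)(r + 4), so the eigenvalues are -4, 2, 4.
r=4: eigenvector (-1, 3, 0).
r=2: eigenvector (1, -2, 0).
r=-4: eigenvector (0, 0, 1).
P = [[-1, 1, 0], [3, -2, 0], [0, 0, 1]], D = diag(4, 2, -4), P⁻¹ = [[2, 1, 0], [3, 1, 0], [0, 0, 1]].
C² = P·diag(16, 4, 16)·P⁻¹ = [[-20, -12, 0], [72, 40, 0], [0, 0, 16]].
The requested entry is 72.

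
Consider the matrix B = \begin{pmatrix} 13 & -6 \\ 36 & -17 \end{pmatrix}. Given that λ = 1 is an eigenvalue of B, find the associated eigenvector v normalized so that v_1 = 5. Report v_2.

10

B − 1I = [[12, -6], [36, -18]].
Solving (B − 1I)v = 0 gives the eigenspace spanned by (5, 10).
With v_1 = 5, v = (5, 10), so v_2 = 10.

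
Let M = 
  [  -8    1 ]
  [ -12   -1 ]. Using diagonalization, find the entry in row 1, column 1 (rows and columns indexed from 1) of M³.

Characteristic polynomial: t^2 + 9t + 20 = (t + 4)(t + 5), so the eigenvalues are -5, -4.
t=-4: eigenvector (1, 4).
t=-5: eigenvector (1, 3).
P = [[1, 1], [4, 3]], D = diag(-4, -5), P⁻¹ = [[-3, 1], [4, -1]].
M³ = P·diag(-64, -125)·P⁻¹ = [[-308, 61], [-732, 119]].
The requested entry is -308.

-308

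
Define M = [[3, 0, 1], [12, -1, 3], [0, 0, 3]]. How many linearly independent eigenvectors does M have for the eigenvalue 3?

M − 3I = [[0, 0, 1], [12, -4, 3], [0, 0, 0]].
This matrix has rank 2, so its null space has dimension 3 − 2 = 1.

1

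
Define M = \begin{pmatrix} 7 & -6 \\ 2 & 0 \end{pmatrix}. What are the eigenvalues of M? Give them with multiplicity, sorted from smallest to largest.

Characteristic polynomial: p(t) = t^2 - 7t + 12 = (t - 4)(t - 3).
Roots (with multiplicity): 3, 4.

3, 4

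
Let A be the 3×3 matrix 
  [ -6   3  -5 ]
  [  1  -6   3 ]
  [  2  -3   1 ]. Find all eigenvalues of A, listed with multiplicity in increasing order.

-4, -4, -3

Characteristic polynomial: p(s) = s^3 + 11s^2 + 40s + 48 = (s + 3)(s + 4)^2.
Roots (with multiplicity): -4, -4, -3.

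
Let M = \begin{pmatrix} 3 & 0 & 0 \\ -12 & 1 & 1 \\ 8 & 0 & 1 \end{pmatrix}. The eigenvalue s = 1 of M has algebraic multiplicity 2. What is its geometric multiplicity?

1

M − 1I = [[2, 0, 0], [-12, 0, 1], [8, 0, 0]].
This matrix has rank 2, so its null space has dimension 3 − 2 = 1.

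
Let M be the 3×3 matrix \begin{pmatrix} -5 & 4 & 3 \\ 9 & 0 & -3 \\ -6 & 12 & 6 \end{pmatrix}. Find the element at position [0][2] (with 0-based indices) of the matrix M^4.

Characteristic polynomial: λ^3 - λ^2 - 12λ = λ(λ - 4)(λ + 3), so the eigenvalues are -3, 0, 4.
λ=-3: eigenvector (1, -1, 2).
λ=0: eigenvector (-1, 1, -3).
λ=4: eigenvector (1, 0, 3).
P = [[1, -1, 1], [-1, 1, 0], [2, -3, 3]], D = diag(-3, 0, 4), P⁻¹ = [[3, 0, -1], [3, 1, -1], [1, 1, 0]].
M⁴ = P·diag(81, 0, 256)·P⁻¹ = [[499, 256, -81], [-243, 0, 81], [1254, 768, -162]].
The requested entry is -81.

-81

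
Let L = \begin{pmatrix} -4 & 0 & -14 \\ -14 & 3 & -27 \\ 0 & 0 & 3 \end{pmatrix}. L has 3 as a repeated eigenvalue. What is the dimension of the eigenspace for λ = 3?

1

L − 3I = [[-7, 0, -14], [-14, 0, -27], [0, 0, 0]].
This matrix has rank 2, so its null space has dimension 3 − 2 = 1.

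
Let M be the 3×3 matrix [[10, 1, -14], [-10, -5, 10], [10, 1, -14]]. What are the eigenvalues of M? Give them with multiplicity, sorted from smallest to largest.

Characteristic polynomial: p(t) = t^3 + 9t^2 + 20t = t(t + 4)(t + 5).
Roots (with multiplicity): -5, -4, 0.

-5, -4, 0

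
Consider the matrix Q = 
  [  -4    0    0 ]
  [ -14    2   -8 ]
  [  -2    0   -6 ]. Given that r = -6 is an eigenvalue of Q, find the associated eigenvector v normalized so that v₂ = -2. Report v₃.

-2

Q + 6I = [[2, 0, 0], [-14, 8, -8], [-2, 0, 0]].
Solving (Q + 6I)v = 0 gives the eigenspace spanned by (0, -2, -2).
With v₂ = -2, v = (0, -2, -2), so v₃ = -2.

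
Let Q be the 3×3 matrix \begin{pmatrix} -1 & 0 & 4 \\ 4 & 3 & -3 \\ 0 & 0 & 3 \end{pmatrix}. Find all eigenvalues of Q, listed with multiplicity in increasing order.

-1, 3, 3

Characteristic polynomial: p(t) = t^3 - 5t^2 + 3t + 9 = (t - 3)^2(t + 1).
Roots (with multiplicity): -1, 3, 3.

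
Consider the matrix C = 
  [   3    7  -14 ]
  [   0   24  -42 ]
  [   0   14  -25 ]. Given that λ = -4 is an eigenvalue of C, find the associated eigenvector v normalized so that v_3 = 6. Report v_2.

9

C + 4I = [[7, 7, -14], [0, 28, -42], [0, 14, -21]].
Solving (C + 4I)v = 0 gives the eigenspace spanned by (3, 9, 6).
With v_3 = 6, v = (3, 9, 6), so v_2 = 9.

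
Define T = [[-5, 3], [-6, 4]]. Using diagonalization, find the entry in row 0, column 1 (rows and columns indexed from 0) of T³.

9

Characteristic polynomial: μ^2 + μ - 2 = (μ - 1)(μ + 2), so the eigenvalues are -2, 1.
μ=1: eigenvector (1, 2).
μ=-2: eigenvector (-1, -1).
P = [[1, -1], [2, -1]], D = diag(1, -2), P⁻¹ = [[-1, 1], [-2, 1]].
T³ = P·diag(1, -8)·P⁻¹ = [[-17, 9], [-18, 10]].
The requested entry is 9.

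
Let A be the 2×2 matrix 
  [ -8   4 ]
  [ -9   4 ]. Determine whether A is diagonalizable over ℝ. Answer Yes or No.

Characteristic polynomial: p(s) = s^2 + 4s + 4 = (s + 2)^2.
s = -2 has algebraic multiplicity 2; rank(A + 2I) = 1, so geometric multiplicity = 1.
Geometric multiplicity < algebraic multiplicity, so A is not diagonalizable.

No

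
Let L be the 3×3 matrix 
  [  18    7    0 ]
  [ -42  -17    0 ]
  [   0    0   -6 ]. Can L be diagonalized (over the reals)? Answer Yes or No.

Characteristic polynomial: p(r) = r^3 + 5r^2 - 18r - 72 = (r - 4)(r + 3)(r + 6).
All 3 eigenvalues are distinct, so L is diagonalizable.

Yes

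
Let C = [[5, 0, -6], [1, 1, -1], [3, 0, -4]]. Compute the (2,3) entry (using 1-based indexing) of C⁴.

-15

Characteristic polynomial: λ^3 - 2λ^2 - λ + 2 = (λ - 2)(λ - 1)(λ + 1), so the eigenvalues are -1, 1, 2.
λ=-1: eigenvector (1, 0, 1).
λ=1: eigenvector (0, 1, 0).
λ=2: eigenvector (-2, -1, -1).
P = [[1, 0, -2], [0, 1, -1], [1, 0, -1]], D = diag(-1, 1, 2), P⁻¹ = [[-1, 0, 2], [-1, 1, 1], [-1, 0, 1]].
C⁴ = P·diag(1, 1, 16)·P⁻¹ = [[31, 0, -30], [15, 1, -15], [15, 0, -14]].
The requested entry is -15.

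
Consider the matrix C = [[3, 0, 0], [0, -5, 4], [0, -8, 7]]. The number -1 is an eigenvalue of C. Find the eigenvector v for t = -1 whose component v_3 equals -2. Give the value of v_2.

-2

C + 1I = [[4, 0, 0], [0, -4, 4], [0, -8, 8]].
Solving (C + 1I)v = 0 gives the eigenspace spanned by (0, -2, -2).
With v_3 = -2, v = (0, -2, -2), so v_2 = -2.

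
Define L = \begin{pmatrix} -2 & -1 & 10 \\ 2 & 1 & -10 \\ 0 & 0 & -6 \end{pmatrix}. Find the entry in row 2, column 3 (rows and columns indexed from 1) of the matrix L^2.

Characteristic polynomial: λ^3 + 7λ^2 + 6λ = λ(λ + 1)(λ + 6), so the eigenvalues are -6, -1, 0.
λ=0: eigenvector (1, -2, 0).
λ=-6: eigenvector (-2, 2, 1).
λ=-1: eigenvector (1, -1, 0).
P = [[1, -2, 1], [-2, 2, -1], [0, 1, 0]], D = diag(0, -6, -1), P⁻¹ = [[-1, -1, 0], [0, 0, 1], [2, 1, 2]].
L² = P·diag(0, 36, 1)·P⁻¹ = [[2, 1, -70], [-2, -1, 70], [0, 0, 36]].
The requested entry is 70.

70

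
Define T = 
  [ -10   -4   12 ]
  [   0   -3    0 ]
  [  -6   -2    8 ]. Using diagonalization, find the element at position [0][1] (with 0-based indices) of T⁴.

Characteristic polynomial: μ^3 + 5μ^2 - 2μ - 24 = (μ - 2)(μ + 3)(μ + 4), so the eigenvalues are -4, -3, 2.
μ=2: eigenvector (-1, 0, -1).
μ=-3: eigenvector (-4, 1, -2).
μ=-4: eigenvector (2, 0, 1).
P = [[-1, -4, 2], [0, 1, 0], [-1, -2, 1]], D = diag(2, -3, -4), P⁻¹ = [[1, 0, -2], [0, 1, 0], [1, 2, -1]].
T⁴ = P·diag(16, 81, 256)·P⁻¹ = [[496, 700, -480], [0, 81, 0], [240, 350, -224]].
The requested entry is 700.

700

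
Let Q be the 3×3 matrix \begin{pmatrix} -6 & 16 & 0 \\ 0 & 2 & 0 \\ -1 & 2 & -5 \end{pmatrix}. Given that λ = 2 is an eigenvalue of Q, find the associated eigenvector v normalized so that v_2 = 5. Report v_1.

10

Q − 2I = [[-8, 16, 0], [0, 0, 0], [-1, 2, -7]].
Solving (Q − 2I)v = 0 gives the eigenspace spanned by (10, 5, 0).
With v_2 = 5, v = (10, 5, 0), so v_1 = 10.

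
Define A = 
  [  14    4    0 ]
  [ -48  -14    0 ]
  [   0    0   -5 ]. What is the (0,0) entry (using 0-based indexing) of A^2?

4

Characteristic polynomial: r^3 + 5r^2 - 4r - 20 = (r - 2)(r + 2)(r + 5), so the eigenvalues are -5, -2, 2.
r=-2: eigenvector (-1, 4, 0).
r=2: eigenvector (-1, 3, 0).
r=-5: eigenvector (0, 0, 1).
P = [[-1, -1, 0], [4, 3, 0], [0, 0, 1]], D = diag(-2, 2, -5), P⁻¹ = [[3, 1, 0], [-4, -1, 0], [0, 0, 1]].
A² = P·diag(4, 4, 25)·P⁻¹ = [[4, 0, 0], [0, 4, 0], [0, 0, 25]].
The requested entry is 4.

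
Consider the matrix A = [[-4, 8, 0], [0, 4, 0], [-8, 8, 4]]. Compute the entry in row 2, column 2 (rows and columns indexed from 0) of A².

16

Characteristic polynomial: s^3 - 4s^2 - 16s + 64 = (s - 4)^2(s + 4), so the eigenvalues are -4, 4, 4.
s=4: eigenvector (1, 1, 2).
s=-4: eigenvector (1, 0, 1).
s=4: eigenvector (0, 0, 1).
P = [[1, 1, 0], [1, 0, 0], [2, 1, 1]], D = diag(4, -4, 4), P⁻¹ = [[0, 1, 0], [1, -1, 0], [-1, -1, 1]].
A² = P·diag(16, 16, 16)·P⁻¹ = [[16, 0, 0], [0, 16, 0], [0, 0, 16]].
The requested entry is 16.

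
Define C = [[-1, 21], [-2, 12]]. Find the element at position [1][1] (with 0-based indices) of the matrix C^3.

762

Characteristic polynomial: r^2 - 11r + 30 = (r - 6)(r - 5), so the eigenvalues are 5, 6.
r=6: eigenvector (3, 1).
r=5: eigenvector (-7, -2).
P = [[3, -7], [1, -2]], D = diag(6, 5), P⁻¹ = [[-2, 7], [-1, 3]].
C³ = P·diag(216, 125)·P⁻¹ = [[-421, 1911], [-182, 762]].
The requested entry is 762.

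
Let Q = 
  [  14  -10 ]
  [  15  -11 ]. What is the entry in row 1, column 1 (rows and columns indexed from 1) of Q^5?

3074

Characteristic polynomial: s^2 - 3s - 4 = (s - 4)(s + 1), so the eigenvalues are -1, 4.
s=-1: eigenvector (-2, -3).
s=4: eigenvector (1, 1).
P = [[-2, 1], [-3, 1]], D = diag(-1, 4), P⁻¹ = [[1, -1], [3, -2]].
Q⁵ = P·diag(-1, 1024)·P⁻¹ = [[3074, -2050], [3075, -2051]].
The requested entry is 3074.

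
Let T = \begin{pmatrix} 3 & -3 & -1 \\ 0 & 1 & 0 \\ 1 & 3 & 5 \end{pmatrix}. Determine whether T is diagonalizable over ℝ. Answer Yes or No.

Characteristic polynomial: p(μ) = μ^3 - 9μ^2 + 24μ - 16 = (μ - 4)^2(μ - 1).
μ = 4 has algebraic multiplicity 2; rank(T − 4I) = 2, so geometric multiplicity = 1.
Geometric multiplicity < algebraic multiplicity, so T is not diagonalizable.

No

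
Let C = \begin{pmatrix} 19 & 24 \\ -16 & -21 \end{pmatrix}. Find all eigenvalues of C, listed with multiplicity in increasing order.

-5, 3

Characteristic polynomial: p(t) = t^2 + 2t - 15 = (t - 3)(t + 5).
Roots (with multiplicity): -5, 3.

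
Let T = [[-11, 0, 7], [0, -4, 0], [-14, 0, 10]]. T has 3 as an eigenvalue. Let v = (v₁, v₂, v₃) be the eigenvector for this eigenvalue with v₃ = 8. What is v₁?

T − 3I = [[-14, 0, 7], [0, -7, 0], [-14, 0, 7]].
Solving (T − 3I)v = 0 gives the eigenspace spanned by (4, 0, 8).
With v₃ = 8, v = (4, 0, 8), so v₁ = 4.

4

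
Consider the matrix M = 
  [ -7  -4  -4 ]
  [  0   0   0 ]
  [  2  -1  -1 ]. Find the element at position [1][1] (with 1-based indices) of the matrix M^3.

Characteristic polynomial: μ^3 + 8μ^2 + 15μ = μ(μ + 3)(μ + 5), so the eigenvalues are -5, -3, 0.
μ=-3: eigenvector (-1, 0, 1).
μ=0: eigenvector (0, 1, -1).
μ=-5: eigenvector (-2, 0, 1).
P = [[-1, 0, -2], [0, 1, 0], [1, -1, 1]], D = diag(-3, 0, -5), P⁻¹ = [[1, 2, 2], [0, 1, 0], [-1, -1, -1]].
M³ = P·diag(-27, 0, -125)·P⁻¹ = [[-223, -196, -196], [0, 0, 0], [98, 71, 71]].
The requested entry is -223.

-223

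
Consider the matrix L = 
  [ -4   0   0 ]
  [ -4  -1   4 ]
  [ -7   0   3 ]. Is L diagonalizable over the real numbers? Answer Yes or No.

Yes

Characteristic polynomial: p(μ) = μ^3 + 2μ^2 - 11μ - 12 = (μ - 3)(μ + 1)(μ + 4).
All 3 eigenvalues are distinct, so L is diagonalizable.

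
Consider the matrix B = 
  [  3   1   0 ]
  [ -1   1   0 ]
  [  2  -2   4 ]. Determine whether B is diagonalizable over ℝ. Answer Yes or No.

No

Characteristic polynomial: p(r) = r^3 - 8r^2 + 20r - 16 = (r - 4)(r - 2)^2.
r = 2 has algebraic multiplicity 2; rank(B − 2I) = 2, so geometric multiplicity = 1.
Geometric multiplicity < algebraic multiplicity, so B is not diagonalizable.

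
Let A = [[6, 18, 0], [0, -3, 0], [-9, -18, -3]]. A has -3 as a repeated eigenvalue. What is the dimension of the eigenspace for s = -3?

A + 3I = [[9, 18, 0], [0, 0, 0], [-9, -18, 0]].
This matrix has rank 1, so its null space has dimension 3 − 1 = 2.

2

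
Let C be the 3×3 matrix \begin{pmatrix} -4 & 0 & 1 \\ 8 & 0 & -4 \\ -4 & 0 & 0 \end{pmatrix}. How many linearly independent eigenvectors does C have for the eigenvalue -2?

1

C + 2I = [[-2, 0, 1], [8, 2, -4], [-4, 0, 2]].
This matrix has rank 2, so its null space has dimension 3 − 2 = 1.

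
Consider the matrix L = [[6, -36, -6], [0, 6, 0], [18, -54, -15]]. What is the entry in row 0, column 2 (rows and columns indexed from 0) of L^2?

Characteristic polynomial: t^3 + 3t^2 - 36t - 108 = (t - 6)(t + 3)(t + 6), so the eigenvalues are -6, -3, 6.
t=-6: eigenvector (1, 0, 2).
t=6: eigenvector (-4, 1, -6).
t=-3: eigenvector (-2, 0, -3).
P = [[1, -4, -2], [0, 1, 0], [2, -6, -3]], D = diag(-6, 6, -3), P⁻¹ = [[-3, 0, 2], [0, 1, 0], [-2, -2, 1]].
L² = P·diag(36, 36, 9)·P⁻¹ = [[-72, -108, 54], [0, 36, 0], [-162, -162, 117]].
The requested entry is 54.

54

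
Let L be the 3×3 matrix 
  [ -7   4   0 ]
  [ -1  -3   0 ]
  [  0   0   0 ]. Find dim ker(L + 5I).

1

L + 5I = [[-2, 4, 0], [-1, 2, 0], [0, 0, 5]].
This matrix has rank 2, so its null space has dimension 3 − 2 = 1.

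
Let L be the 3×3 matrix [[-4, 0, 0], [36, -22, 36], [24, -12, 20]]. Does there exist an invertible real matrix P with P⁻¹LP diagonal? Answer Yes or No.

Characteristic polynomial: p(μ) = μ^3 + 6μ^2 - 32 = (μ - 2)(μ + 4)^2.
μ = -4 has algebraic multiplicity 2; rank(L + 4I) = 1, so geometric multiplicity = 2.
Every eigenvalue has geometric = algebraic multiplicity, so L is diagonalizable.

Yes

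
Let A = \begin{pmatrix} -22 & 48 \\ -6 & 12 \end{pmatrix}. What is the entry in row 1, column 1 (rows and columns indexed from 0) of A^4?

Characteristic polynomial: r^2 + 10r + 24 = (r + 4)(r + 6), so the eigenvalues are -6, -4.
r=-6: eigenvector (3, 1).
r=-4: eigenvector (-8, -3).
P = [[3, -8], [1, -3]], D = diag(-6, -4), P⁻¹ = [[3, -8], [1, -3]].
A⁴ = P·diag(1296, 256)·P⁻¹ = [[9616, -24960], [3120, -8064]].
The requested entry is -8064.

-8064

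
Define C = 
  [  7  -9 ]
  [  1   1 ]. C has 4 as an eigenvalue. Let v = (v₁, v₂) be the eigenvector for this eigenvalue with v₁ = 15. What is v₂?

5

C − 4I = [[3, -9], [1, -3]].
Solving (C − 4I)v = 0 gives the eigenspace spanned by (15, 5).
With v₁ = 15, v = (15, 5), so v₂ = 5.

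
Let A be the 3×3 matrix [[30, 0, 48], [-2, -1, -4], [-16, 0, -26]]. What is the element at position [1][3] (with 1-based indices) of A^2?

192

Characteristic polynomial: μ^3 - 3μ^2 - 16μ - 12 = (μ - 6)(μ + 1)(μ + 2), so the eigenvalues are -2, -1, 6.
μ=-2: eigenvector (-3, 2, 2).
μ=-1: eigenvector (0, 1, 0).
μ=6: eigenvector (-2, 0, 1).
P = [[-3, 0, -2], [2, 1, 0], [2, 0, 1]], D = diag(-2, -1, 6), P⁻¹ = [[1, 0, 2], [-2, 1, -4], [-2, 0, -3]].
A² = P·diag(4, 1, 36)·P⁻¹ = [[132, 0, 192], [6, 1, 12], [-64, 0, -92]].
The requested entry is 192.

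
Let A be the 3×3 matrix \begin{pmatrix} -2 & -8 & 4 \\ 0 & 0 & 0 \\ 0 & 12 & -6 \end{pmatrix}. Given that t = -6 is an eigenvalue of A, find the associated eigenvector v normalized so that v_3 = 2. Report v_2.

0

A + 6I = [[4, -8, 4], [0, 6, 0], [0, 12, 0]].
Solving (A + 6I)v = 0 gives the eigenspace spanned by (-2, 0, 2).
With v_3 = 2, v = (-2, 0, 2), so v_2 = 0.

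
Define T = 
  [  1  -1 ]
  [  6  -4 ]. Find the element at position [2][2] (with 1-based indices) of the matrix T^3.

-22

Characteristic polynomial: μ^2 + 3μ + 2 = (μ + 1)(μ + 2), so the eigenvalues are -2, -1.
μ=-2: eigenvector (1, 3).
μ=-1: eigenvector (-1, -2).
P = [[1, -1], [3, -2]], D = diag(-2, -1), P⁻¹ = [[-2, 1], [-3, 1]].
T³ = P·diag(-8, -1)·P⁻¹ = [[13, -7], [42, -22]].
The requested entry is -22.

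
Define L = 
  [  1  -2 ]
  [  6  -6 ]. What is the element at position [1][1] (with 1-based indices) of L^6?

-1931

Characteristic polynomial: μ^2 + 5μ + 6 = (μ + 2)(μ + 3), so the eigenvalues are -3, -2.
μ=-2: eigenvector (-2, -3).
μ=-3: eigenvector (1, 2).
P = [[-2, 1], [-3, 2]], D = diag(-2, -3), P⁻¹ = [[-2, 1], [-3, 2]].
L⁶ = P·diag(64, 729)·P⁻¹ = [[-1931, 1330], [-3990, 2724]].
The requested entry is -1931.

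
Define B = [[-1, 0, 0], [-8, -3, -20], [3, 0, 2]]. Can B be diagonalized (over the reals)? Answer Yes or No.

Yes

Characteristic polynomial: p(λ) = λ^3 + 2λ^2 - 5λ - 6 = (λ - 2)(λ + 1)(λ + 3).
All 3 eigenvalues are distinct, so B is diagonalizable.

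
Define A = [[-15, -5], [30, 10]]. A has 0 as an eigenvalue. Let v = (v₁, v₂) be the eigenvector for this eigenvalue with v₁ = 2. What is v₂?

-6

A = [[-15, -5], [30, 10]].
Solving (A)v = 0 gives the eigenspace spanned by (2, -6).
With v₁ = 2, v = (2, -6), so v₂ = -6.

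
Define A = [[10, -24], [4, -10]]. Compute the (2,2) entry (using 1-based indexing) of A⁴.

16

Characteristic polynomial: μ^2 - 4 = (μ - 2)(μ + 2), so the eigenvalues are -2, 2.
μ=2: eigenvector (3, 1).
μ=-2: eigenvector (2, 1).
P = [[3, 2], [1, 1]], D = diag(2, -2), P⁻¹ = [[1, -2], [-1, 3]].
A⁴ = P·diag(16, 16)·P⁻¹ = [[16, 0], [0, 16]].
The requested entry is 16.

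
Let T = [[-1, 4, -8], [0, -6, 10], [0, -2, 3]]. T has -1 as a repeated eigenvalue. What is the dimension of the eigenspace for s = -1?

2

T + 1I = [[0, 4, -8], [0, -5, 10], [0, -2, 4]].
This matrix has rank 1, so its null space has dimension 3 − 1 = 2.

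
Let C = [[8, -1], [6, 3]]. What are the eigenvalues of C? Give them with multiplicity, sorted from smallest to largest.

Characteristic polynomial: p(λ) = λ^2 - 11λ + 30 = (λ - 6)(λ - 5).
Roots (with multiplicity): 5, 6.

5, 6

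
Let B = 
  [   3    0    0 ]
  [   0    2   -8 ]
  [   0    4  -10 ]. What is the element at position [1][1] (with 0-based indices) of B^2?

-28

Characteristic polynomial: r^3 + 5r^2 - 12r - 36 = (r - 3)(r + 2)(r + 6), so the eigenvalues are -6, -2, 3.
r=3: eigenvector (1, 0, 0).
r=-2: eigenvector (0, 2, 1).
r=-6: eigenvector (0, 1, 1).
P = [[1, 0, 0], [0, 2, 1], [0, 1, 1]], D = diag(3, -2, -6), P⁻¹ = [[1, 0, 0], [0, 1, -1], [0, -1, 2]].
B² = P·diag(9, 4, 36)·P⁻¹ = [[9, 0, 0], [0, -28, 64], [0, -32, 68]].
The requested entry is -28.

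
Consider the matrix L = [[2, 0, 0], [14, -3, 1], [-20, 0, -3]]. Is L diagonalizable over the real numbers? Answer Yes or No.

No

Characteristic polynomial: p(λ) = λ^3 + 4λ^2 - 3λ - 18 = (λ - 2)(λ + 3)^2.
λ = -3 has algebraic multiplicity 2; rank(L + 3I) = 2, so geometric multiplicity = 1.
Geometric multiplicity < algebraic multiplicity, so L is not diagonalizable.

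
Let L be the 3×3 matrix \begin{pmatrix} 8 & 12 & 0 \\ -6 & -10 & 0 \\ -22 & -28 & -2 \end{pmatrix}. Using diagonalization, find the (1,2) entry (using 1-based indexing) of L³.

Characteristic polynomial: λ^3 + 4λ^2 - 4λ - 16 = (λ - 2)(λ + 2)(λ + 4), so the eigenvalues are -4, -2, 2.
λ=-4: eigenvector (-1, 1, 3).
λ=2: eigenvector (-2, 1, 4).
λ=-2: eigenvector (0, 0, 1).
P = [[-1, -2, 0], [1, 1, 0], [3, 4, 1]], D = diag(-4, 2, -2), P⁻¹ = [[1, 2, 0], [-1, -1, 0], [1, -2, 1]].
L³ = P·diag(-64, 8, -8)·P⁻¹ = [[80, 144, 0], [-72, -136, 0], [-232, -400, -8]].
The requested entry is 144.

144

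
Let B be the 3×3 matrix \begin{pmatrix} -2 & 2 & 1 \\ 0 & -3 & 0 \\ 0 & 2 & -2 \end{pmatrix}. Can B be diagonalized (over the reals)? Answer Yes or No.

No

Characteristic polynomial: p(μ) = μ^3 + 7μ^2 + 16μ + 12 = (μ + 2)^2(μ + 3).
μ = -2 has algebraic multiplicity 2; rank(B + 2I) = 2, so geometric multiplicity = 1.
Geometric multiplicity < algebraic multiplicity, so B is not diagonalizable.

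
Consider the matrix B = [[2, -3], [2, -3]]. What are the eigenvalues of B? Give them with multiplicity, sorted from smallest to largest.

-1, 0

Characteristic polynomial: p(t) = t^2 + t = t(t + 1).
Roots (with multiplicity): -1, 0.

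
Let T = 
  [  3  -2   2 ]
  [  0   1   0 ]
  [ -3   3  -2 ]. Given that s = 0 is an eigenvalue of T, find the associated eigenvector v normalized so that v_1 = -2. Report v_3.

3

T = [[3, -2, 2], [0, 1, 0], [-3, 3, -2]].
Solving (T)v = 0 gives the eigenspace spanned by (-2, 0, 3).
With v_1 = -2, v = (-2, 0, 3), so v_3 = 3.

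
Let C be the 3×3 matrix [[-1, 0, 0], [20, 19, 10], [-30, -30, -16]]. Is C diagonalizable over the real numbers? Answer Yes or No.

Characteristic polynomial: p(μ) = μ^3 - 2μ^2 - 7μ - 4 = (μ - 4)(μ + 1)^2.
μ = -1 has algebraic multiplicity 2; rank(C + 1I) = 1, so geometric multiplicity = 2.
Every eigenvalue has geometric = algebraic multiplicity, so C is diagonalizable.

Yes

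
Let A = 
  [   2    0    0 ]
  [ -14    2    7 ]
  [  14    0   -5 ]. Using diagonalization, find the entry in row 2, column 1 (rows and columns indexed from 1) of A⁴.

1218

Characteristic polynomial: s^3 + s^2 - 16s + 20 = (s - 2)^2(s + 5), so the eigenvalues are -5, 2, 2.
s=-5: eigenvector (0, -1, 1).
s=2: eigenvector (0, 1, 0).
s=2: eigenvector (1, -2, 2).
P = [[0, 0, 1], [-1, 1, -2], [1, 0, 2]], D = diag(-5, 2, 2), P⁻¹ = [[-2, 0, 1], [0, 1, 1], [1, 0, 0]].
A⁴ = P·diag(625, 16, 16)·P⁻¹ = [[16, 0, 0], [1218, 16, -609], [-1218, 0, 625]].
The requested entry is 1218.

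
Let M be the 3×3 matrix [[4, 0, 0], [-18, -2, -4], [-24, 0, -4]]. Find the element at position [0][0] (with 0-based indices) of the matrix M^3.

Characteristic polynomial: s^3 + 2s^2 - 16s - 32 = (s - 4)(s + 2)(s + 4), so the eigenvalues are -4, -2, 4.
s=4: eigenvector (1, -1, -3).
s=-2: eigenvector (0, 1, 0).
s=-4: eigenvector (0, 2, 1).
P = [[1, 0, 0], [-1, 1, 2], [-3, 0, 1]], D = diag(4, -2, -4), P⁻¹ = [[1, 0, 0], [-5, 1, -2], [3, 0, 1]].
M³ = P·diag(64, -8, -64)·P⁻¹ = [[64, 0, 0], [-408, -8, -112], [-384, 0, -64]].
The requested entry is 64.

64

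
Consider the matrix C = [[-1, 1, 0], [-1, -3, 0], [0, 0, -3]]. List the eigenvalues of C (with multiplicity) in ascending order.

-3, -2, -2

Characteristic polynomial: p(μ) = μ^3 + 7μ^2 + 16μ + 12 = (μ + 2)^2(μ + 3).
Roots (with multiplicity): -3, -2, -2.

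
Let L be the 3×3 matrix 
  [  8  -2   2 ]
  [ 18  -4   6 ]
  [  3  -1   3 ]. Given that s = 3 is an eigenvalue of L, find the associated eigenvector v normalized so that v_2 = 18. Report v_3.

3

L − 3I = [[5, -2, 2], [18, -7, 6], [3, -1, 0]].
Solving (L − 3I)v = 0 gives the eigenspace spanned by (6, 18, 3).
With v_2 = 18, v = (6, 18, 3), so v_3 = 3.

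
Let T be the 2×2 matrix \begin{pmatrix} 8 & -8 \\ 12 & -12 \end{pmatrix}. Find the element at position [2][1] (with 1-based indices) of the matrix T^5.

3072

Characteristic polynomial: λ^2 + 4λ = λ(λ + 4), so the eigenvalues are -4, 0.
λ=0: eigenvector (1, 1).
λ=-4: eigenvector (-2, -3).
P = [[1, -2], [1, -3]], D = diag(0, -4), P⁻¹ = [[3, -2], [1, -1]].
T⁵ = P·diag(0, -1024)·P⁻¹ = [[2048, -2048], [3072, -3072]].
The requested entry is 3072.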